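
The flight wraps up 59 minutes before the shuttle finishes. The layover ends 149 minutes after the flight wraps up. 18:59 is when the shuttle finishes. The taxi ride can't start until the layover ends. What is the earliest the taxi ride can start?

20:29

The flight ends at 18:59 − 59 min = 18:00.
The layover ends at 18:00 + 149 min = 20:29.
The taxi ride is bounded by the layover, so the earliest it can start is 20:29.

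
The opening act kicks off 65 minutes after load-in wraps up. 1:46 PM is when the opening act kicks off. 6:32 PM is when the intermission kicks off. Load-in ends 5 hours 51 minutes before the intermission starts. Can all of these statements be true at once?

Yes

Load-in ends at 6:32 PM − 351 min = 12:41 PM.
The opening act starts at 12:41 PM + 65 min = 1:46 PM.
That matches the stated 1:46 PM, so the schedule is consistent.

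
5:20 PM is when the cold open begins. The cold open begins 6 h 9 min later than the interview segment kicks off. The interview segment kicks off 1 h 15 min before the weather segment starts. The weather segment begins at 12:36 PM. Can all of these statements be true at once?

The interview segment starts at 12:36 PM − 75 min = 11:21 AM.
The cold open starts at 11:21 AM + 369 min = 5:30 PM.
But the cold open is also said to start at 5:20 PM — a 10-minute conflict.

No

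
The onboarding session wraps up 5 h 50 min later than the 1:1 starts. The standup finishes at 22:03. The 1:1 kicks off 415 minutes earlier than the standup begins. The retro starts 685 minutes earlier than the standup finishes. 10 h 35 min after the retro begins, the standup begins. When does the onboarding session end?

The retro starts at 22:03 − 685 min = 10:38.
The standup starts at 10:38 + 635 min = 21:13.
The 1:1 starts at 21:13 − 415 min = 14:18.
The onboarding session ends at 14:18 + 350 min = 20:08.

20:08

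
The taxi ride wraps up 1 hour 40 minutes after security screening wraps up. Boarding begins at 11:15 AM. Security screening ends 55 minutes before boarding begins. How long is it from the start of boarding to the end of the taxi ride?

Security screening ends at 11:15 AM − 55 min = 10:20 AM.
The taxi ride ends at 10:20 AM + 100 min = 12:00 PM.
From 11:15 AM to 12:00 PM is 45 minutes.

45 minutes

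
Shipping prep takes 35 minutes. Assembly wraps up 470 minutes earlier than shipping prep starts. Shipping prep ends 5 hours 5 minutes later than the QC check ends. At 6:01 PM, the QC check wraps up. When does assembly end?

2:41 PM

Shipping prep ends at 6:01 PM + 305 min = 11:06 PM.
Shipping prep starts at 11:06 PM − 35 min = 10:31 PM.
Assembly ends at 10:31 PM − 470 min = 2:41 PM.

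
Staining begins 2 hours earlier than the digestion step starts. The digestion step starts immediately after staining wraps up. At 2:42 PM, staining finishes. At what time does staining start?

12:42 PM

The digestion step starts at 2:42 PM.
Staining starts at 2:42 PM − 120 min = 12:42 PM.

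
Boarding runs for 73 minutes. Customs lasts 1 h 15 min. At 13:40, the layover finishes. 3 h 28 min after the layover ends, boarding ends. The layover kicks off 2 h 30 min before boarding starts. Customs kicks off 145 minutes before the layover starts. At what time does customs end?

12:15

Boarding ends at 13:40 + 208 min = 17:08.
Boarding starts at 17:08 − 73 min = 15:55.
The layover starts at 15:55 − 150 min = 13:25.
Customs starts at 13:25 − 145 min = 11:00.
Customs ends at 11:00 + 75 min = 12:15.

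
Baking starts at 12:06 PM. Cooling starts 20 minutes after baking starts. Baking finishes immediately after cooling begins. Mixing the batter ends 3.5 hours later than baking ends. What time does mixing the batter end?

Cooling starts at 12:06 PM + 20 min = 12:26 PM.
So baking ends at 12:26 PM.
Mixing the batter ends at 12:26 PM + 210 min = 3:56 PM.

3:56 PM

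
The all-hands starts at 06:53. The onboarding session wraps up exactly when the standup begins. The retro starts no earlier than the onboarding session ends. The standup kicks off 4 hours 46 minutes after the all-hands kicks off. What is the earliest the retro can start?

11:39

The standup starts at 06:53 + 286 min = 11:39.
So the onboarding session ends at 11:39.
The retro is bounded by the onboarding session, so the earliest it can start is 11:39.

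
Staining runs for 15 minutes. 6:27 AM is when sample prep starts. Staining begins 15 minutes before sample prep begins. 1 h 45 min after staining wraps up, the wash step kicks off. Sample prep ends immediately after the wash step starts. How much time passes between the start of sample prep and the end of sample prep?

Staining starts at 6:27 AM − 15 min = 6:12 AM.
Staining ends at 6:12 AM + 15 min = 6:27 AM.
The wash step starts at 6:27 AM + 105 min = 8:12 AM.
So sample prep ends at 8:12 AM.
From 6:27 AM to 8:12 AM is 1 hour 45 minutes.

1 hour 45 minutes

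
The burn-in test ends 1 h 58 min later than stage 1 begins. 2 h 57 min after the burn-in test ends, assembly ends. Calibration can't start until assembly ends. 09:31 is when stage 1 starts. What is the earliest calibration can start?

14:26

The burn-in test ends at 09:31 + 118 min = 11:29.
Assembly ends at 11:29 + 177 min = 14:26.
Calibration is bounded by assembly, so the earliest it can start is 14:26.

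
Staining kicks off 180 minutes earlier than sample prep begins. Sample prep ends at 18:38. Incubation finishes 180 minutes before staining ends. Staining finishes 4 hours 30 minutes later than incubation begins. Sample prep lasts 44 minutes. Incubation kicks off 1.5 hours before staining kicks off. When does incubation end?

14:54

Sample prep starts at 18:38 − 44 min = 17:54.
Staining starts at 17:54 − 180 min = 14:54.
Incubation starts at 14:54 − 90 min = 13:24.
Staining ends at 13:24 + 270 min = 17:54.
Incubation ends at 17:54 − 180 min = 14:54.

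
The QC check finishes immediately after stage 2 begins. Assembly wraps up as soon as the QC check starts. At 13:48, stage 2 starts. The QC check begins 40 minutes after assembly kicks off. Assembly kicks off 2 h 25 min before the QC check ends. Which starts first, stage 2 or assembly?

assembly

The QC check ends at 13:48.
Assembly starts at 13:48 − 145 min = 11:23.
Stage 2 starts at 13:48 and assembly starts at 11:23, so assembly is first.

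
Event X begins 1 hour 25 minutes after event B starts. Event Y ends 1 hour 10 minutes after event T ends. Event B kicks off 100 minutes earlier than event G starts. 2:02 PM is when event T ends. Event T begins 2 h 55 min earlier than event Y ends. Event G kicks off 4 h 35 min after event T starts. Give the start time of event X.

4:37 PM

Event Y ends at 2:02 PM + 70 min = 3:12 PM.
Event T starts at 3:12 PM − 175 min = 12:17 PM.
Event G starts at 12:17 PM + 275 min = 4:52 PM.
Event B starts at 4:52 PM − 100 min = 3:12 PM.
Event X starts at 3:12 PM + 85 min = 4:37 PM.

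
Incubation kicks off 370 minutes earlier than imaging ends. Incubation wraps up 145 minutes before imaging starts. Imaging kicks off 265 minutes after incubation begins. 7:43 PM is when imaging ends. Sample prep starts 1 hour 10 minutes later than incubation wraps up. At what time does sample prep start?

Incubation starts at 7:43 PM − 370 min = 1:33 PM.
Imaging starts at 1:33 PM + 265 min = 5:58 PM.
Incubation ends at 5:58 PM − 145 min = 3:33 PM.
Sample prep starts at 3:33 PM + 70 min = 4:43 PM.

4:43 PM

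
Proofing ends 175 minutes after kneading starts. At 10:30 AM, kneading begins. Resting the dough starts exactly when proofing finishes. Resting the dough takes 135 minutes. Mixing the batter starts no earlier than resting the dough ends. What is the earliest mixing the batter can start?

3:40 PM

Proofing ends at 10:30 AM + 175 min = 1:25 PM.
So resting the dough starts at 1:25 PM.
Resting the dough ends at 1:25 PM + 135 min = 3:40 PM.
Mixing the batter is bounded by resting the dough, so the earliest it can start is 3:40 PM.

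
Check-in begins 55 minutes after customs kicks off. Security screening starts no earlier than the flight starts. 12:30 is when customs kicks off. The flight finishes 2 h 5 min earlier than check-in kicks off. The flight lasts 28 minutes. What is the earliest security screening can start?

Check-in starts at 12:30 + 55 min = 13:25.
The flight ends at 13:25 − 125 min = 11:20.
The flight starts at 11:20 − 28 min = 10:52.
Security screening is bounded by the flight, so the earliest it can start is 10:52.

10:52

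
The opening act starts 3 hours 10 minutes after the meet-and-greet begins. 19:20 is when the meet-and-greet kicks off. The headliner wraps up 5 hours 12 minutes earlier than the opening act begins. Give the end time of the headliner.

17:18

The opening act starts at 19:20 + 190 min = 22:30.
The headliner ends at 22:30 − 312 min = 17:18.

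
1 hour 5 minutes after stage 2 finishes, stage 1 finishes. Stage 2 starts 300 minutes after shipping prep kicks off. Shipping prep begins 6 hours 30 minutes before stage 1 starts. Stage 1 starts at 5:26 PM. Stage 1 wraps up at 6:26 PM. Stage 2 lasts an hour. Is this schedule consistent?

No

Shipping prep starts at 5:26 PM − 390 min = 10:56 AM.
Stage 2 starts at 10:56 AM + 300 min = 3:56 PM.
Stage 2 ends at 3:56 PM + 60 min = 4:56 PM.
Stage 1 ends at 4:56 PM + 65 min = 6:01 PM.
But stage 1 is also said to end at 6:26 PM — a 25-minute conflict.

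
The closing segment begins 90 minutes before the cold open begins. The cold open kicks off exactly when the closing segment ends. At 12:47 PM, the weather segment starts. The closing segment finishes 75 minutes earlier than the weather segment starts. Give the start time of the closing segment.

10:02 AM

The closing segment ends at 12:47 PM − 75 min = 11:32 AM.
So the cold open starts at 11:32 AM.
The closing segment starts at 11:32 AM − 90 min = 10:02 AM.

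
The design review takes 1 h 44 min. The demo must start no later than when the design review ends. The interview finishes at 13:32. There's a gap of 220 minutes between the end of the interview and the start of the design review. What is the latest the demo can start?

18:56

The design review starts at 13:32 + 220 min = 17:12.
The design review ends at 17:12 + 104 min = 18:56.
The demo is bounded by the design review, so the latest it can start is 18:56.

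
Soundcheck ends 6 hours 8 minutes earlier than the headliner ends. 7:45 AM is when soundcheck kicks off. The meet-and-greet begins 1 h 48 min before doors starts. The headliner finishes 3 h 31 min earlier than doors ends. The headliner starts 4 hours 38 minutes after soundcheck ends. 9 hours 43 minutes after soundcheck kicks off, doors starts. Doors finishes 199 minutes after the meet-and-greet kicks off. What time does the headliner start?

Doors starts at 7:45 AM + 583 min = 5:28 PM.
The meet-and-greet starts at 5:28 PM − 108 min = 3:40 PM.
Doors ends at 3:40 PM + 199 min = 6:59 PM.
The headliner ends at 6:59 PM − 211 min = 3:28 PM.
Soundcheck ends at 3:28 PM − 368 min = 9:20 AM.
The headliner starts at 9:20 AM + 278 min = 1:58 PM.

1:58 PM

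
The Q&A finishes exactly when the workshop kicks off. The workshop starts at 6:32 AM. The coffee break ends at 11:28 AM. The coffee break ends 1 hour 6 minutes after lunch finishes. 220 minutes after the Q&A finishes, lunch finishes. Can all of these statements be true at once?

No

The Q&A ends at 6:32 AM.
Lunch ends at 6:32 AM + 220 min = 10:12 AM.
The coffee break ends at 10:12 AM + 66 min = 11:18 AM.
But the coffee break is also said to end at 11:28 AM — a 10-minute conflict.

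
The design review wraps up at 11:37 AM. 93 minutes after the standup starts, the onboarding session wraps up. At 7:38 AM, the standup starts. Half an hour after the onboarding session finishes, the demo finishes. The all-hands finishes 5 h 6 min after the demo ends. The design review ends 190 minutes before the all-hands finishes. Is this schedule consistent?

The onboarding session ends at 7:38 AM + 93 min = 9:11 AM.
The demo ends at 9:11 AM + 30 min = 9:41 AM.
The all-hands ends at 9:41 AM + 306 min = 2:47 PM.
The design review ends at 2:47 PM − 190 min = 11:37 AM.
That matches the stated 11:37 AM, so the schedule is consistent.

Yes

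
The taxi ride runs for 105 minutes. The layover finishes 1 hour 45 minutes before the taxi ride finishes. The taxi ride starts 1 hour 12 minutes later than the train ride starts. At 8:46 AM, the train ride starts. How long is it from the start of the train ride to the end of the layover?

72 minutes

The taxi ride starts at 8:46 AM + 72 min = 9:58 AM.
The taxi ride ends at 9:58 AM + 105 min = 11:43 AM.
The layover ends at 11:43 AM − 105 min = 9:58 AM.
From 8:46 AM to 9:58 AM is 72 minutes.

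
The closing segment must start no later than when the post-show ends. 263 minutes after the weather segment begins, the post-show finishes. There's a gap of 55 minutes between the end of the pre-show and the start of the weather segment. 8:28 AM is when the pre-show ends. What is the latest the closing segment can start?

The weather segment starts at 8:28 AM + 55 min = 9:23 AM.
The post-show ends at 9:23 AM + 263 min = 1:46 PM.
The closing segment is bounded by the post-show, so the latest it can start is 1:46 PM.

1:46 PM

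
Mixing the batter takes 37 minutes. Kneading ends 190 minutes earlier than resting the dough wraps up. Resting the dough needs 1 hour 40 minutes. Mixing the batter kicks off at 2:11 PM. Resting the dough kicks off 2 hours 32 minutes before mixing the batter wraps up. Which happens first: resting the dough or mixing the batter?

resting the dough

Mixing the batter ends at 2:11 PM + 37 min = 2:48 PM.
Resting the dough starts at 2:48 PM − 152 min = 12:16 PM.
Resting the dough starts at 12:16 PM and mixing the batter starts at 2:11 PM, so resting the dough is first.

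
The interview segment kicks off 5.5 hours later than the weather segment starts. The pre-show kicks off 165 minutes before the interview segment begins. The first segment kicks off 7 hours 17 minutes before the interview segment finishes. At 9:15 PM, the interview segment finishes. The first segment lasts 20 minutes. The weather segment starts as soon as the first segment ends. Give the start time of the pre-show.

5:03 PM

The first segment starts at 9:15 PM − 437 min = 1:58 PM.
The first segment ends at 1:58 PM + 20 min = 2:18 PM.
So the weather segment starts at 2:18 PM.
The interview segment starts at 2:18 PM + 330 min = 7:48 PM.
The pre-show starts at 7:48 PM − 165 min = 5:03 PM.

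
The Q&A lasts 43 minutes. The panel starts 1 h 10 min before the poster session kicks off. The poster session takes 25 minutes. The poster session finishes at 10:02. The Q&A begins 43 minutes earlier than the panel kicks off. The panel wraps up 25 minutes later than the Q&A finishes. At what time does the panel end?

08:52

The poster session starts at 10:02 − 25 min = 09:37.
The panel starts at 09:37 − 70 min = 08:27.
The Q&A starts at 08:27 − 43 min = 07:44.
The Q&A ends at 07:44 + 43 min = 08:27.
The panel ends at 08:27 + 25 min = 08:52.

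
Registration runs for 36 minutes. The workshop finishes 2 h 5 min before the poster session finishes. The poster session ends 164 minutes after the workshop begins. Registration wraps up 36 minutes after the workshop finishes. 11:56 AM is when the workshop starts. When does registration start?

The poster session ends at 11:56 AM + 164 min = 2:40 PM.
The workshop ends at 2:40 PM − 125 min = 12:35 PM.
Registration ends at 12:35 PM + 36 min = 1:11 PM.
Registration starts at 1:11 PM − 36 min = 12:35 PM.

12:35 PM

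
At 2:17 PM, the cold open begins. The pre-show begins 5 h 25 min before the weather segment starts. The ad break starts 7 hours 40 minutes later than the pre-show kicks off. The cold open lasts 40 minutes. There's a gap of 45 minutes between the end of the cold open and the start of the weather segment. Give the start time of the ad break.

The cold open ends at 2:17 PM + 40 min = 2:57 PM.
The weather segment starts at 2:57 PM + 45 min = 3:42 PM.
The pre-show starts at 3:42 PM − 325 min = 10:17 AM.
The ad break starts at 10:17 AM + 460 min = 5:57 PM.

5:57 PM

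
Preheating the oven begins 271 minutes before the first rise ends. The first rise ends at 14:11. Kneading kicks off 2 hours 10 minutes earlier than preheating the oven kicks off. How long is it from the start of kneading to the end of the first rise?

6 hours 41 minutes

Preheating the oven starts at 14:11 − 271 min = 09:40.
Kneading starts at 09:40 − 130 min = 07:30.
From 07:30 to 14:11 is 6 hours 41 minutes.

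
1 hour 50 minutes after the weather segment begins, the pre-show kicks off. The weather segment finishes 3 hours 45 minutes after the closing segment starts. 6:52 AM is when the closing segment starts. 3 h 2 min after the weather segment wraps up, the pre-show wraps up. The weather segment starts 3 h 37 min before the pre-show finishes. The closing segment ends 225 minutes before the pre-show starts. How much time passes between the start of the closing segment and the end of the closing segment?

75 minutes

The weather segment ends at 6:52 AM + 225 min = 10:37 AM.
The pre-show ends at 10:37 AM + 182 min = 1:39 PM.
The weather segment starts at 1:39 PM − 217 min = 10:02 AM.
The pre-show starts at 10:02 AM + 110 min = 11:52 AM.
The closing segment ends at 11:52 AM − 225 min = 8:07 AM.
From 6:52 AM to 8:07 AM is 75 minutes.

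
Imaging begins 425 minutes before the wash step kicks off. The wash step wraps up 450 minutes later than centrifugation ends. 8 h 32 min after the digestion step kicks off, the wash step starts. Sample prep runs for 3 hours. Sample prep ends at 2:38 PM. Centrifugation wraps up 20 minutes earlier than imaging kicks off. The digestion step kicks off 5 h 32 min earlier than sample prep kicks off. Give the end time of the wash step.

Sample prep starts at 2:38 PM − 180 min = 11:38 AM.
The digestion step starts at 11:38 AM − 332 min = 6:06 AM.
The wash step starts at 6:06 AM + 512 min = 2:38 PM.
Imaging starts at 2:38 PM − 425 min = 7:33 AM.
Centrifugation ends at 7:33 AM − 20 min = 7:13 AM.
The wash step ends at 7:13 AM + 450 min = 2:43 PM.

2:43 PM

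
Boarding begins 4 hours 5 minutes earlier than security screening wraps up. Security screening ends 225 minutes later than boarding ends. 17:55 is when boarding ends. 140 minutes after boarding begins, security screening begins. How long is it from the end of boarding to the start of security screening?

two hours

Security screening ends at 17:55 + 225 min = 21:40.
Boarding starts at 21:40 − 245 min = 17:35.
Security screening starts at 17:35 + 140 min = 19:55.
From 17:55 to 19:55 is two hours.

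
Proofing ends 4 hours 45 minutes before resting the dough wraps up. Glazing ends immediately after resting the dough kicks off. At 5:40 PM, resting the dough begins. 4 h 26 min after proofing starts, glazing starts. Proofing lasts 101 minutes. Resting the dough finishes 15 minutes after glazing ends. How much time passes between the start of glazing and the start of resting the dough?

Glazing ends at 5:40 PM.
Resting the dough ends at 5:40 PM + 15 min = 5:55 PM.
Proofing ends at 5:55 PM − 285 min = 1:10 PM.
Proofing starts at 1:10 PM − 101 min = 11:29 AM.
Glazing starts at 11:29 AM + 266 min = 3:55 PM.
From 3:55 PM to 5:40 PM is 1 h 45 min.

1 h 45 min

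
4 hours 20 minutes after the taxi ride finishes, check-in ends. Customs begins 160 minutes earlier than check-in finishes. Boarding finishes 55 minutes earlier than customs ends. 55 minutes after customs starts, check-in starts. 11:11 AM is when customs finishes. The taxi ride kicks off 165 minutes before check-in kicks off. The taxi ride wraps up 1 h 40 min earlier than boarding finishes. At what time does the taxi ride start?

8:26 AM

Boarding ends at 11:11 AM − 55 min = 10:16 AM.
The taxi ride ends at 10:16 AM − 100 min = 8:36 AM.
Check-in ends at 8:36 AM + 260 min = 12:56 PM.
Customs starts at 12:56 PM − 160 min = 10:16 AM.
Check-in starts at 10:16 AM + 55 min = 11:11 AM.
The taxi ride starts at 11:11 AM − 165 min = 8:26 AM.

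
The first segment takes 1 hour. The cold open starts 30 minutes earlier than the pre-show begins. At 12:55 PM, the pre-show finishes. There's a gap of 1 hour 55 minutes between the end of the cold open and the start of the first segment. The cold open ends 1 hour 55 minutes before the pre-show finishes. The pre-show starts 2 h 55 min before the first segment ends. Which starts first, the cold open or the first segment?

the cold open

The cold open ends at 12:55 PM − 115 min = 11:00 AM.
The first segment starts at 11:00 AM + 115 min = 12:55 PM.
The first segment ends at 12:55 PM + 60 min = 1:55 PM.
The pre-show starts at 1:55 PM − 175 min = 11:00 AM.
The cold open starts at 11:00 AM − 30 min = 10:30 AM.
The cold open starts at 10:30 AM and the first segment starts at 12:55 PM, so the cold open is first.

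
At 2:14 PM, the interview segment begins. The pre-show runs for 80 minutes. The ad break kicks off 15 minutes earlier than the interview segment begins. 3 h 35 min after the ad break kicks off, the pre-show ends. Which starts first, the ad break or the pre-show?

the ad break

The ad break starts at 2:14 PM − 15 min = 1:59 PM.
The pre-show ends at 1:59 PM + 215 min = 5:34 PM.
The pre-show starts at 5:34 PM − 80 min = 4:14 PM.
The ad break starts at 1:59 PM and the pre-show starts at 4:14 PM, so the ad break is first.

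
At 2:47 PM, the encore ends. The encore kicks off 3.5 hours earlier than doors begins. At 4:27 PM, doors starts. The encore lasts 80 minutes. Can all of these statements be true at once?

No

The encore starts at 4:27 PM − 210 min = 12:57 PM.
The encore ends at 12:57 PM + 80 min = 2:17 PM.
But the encore is also said to end at 2:47 PM — a 30-minute conflict.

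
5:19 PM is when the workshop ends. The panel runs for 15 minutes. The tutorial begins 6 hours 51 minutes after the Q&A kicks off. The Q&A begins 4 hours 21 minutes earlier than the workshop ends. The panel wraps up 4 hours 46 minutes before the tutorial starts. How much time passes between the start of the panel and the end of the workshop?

The Q&A starts at 5:19 PM − 261 min = 12:58 PM.
The tutorial starts at 12:58 PM + 411 min = 7:49 PM.
The panel ends at 7:49 PM − 286 min = 3:03 PM.
The panel starts at 3:03 PM − 15 min = 2:48 PM.
From 2:48 PM to 5:19 PM is 2 hours 31 minutes.

2 hours 31 minutes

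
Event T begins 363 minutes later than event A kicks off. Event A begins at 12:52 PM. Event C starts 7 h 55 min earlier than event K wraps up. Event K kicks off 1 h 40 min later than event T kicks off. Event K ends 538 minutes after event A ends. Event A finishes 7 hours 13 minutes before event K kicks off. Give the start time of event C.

Event T starts at 12:52 PM + 363 min = 6:55 PM.
Event K starts at 6:55 PM + 100 min = 8:35 PM.
Event A ends at 8:35 PM − 433 min = 1:22 PM.
Event K ends at 1:22 PM + 538 min = 10:20 PM.
Event C starts at 10:20 PM − 475 min = 2:25 PM.

2:25 PM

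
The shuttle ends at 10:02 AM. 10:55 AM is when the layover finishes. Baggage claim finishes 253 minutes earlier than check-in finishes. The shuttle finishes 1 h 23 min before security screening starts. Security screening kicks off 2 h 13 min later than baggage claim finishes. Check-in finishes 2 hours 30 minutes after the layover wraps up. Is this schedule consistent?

Yes

Check-in ends at 10:55 AM + 150 min = 1:25 PM.
Baggage claim ends at 1:25 PM − 253 min = 9:12 AM.
Security screening starts at 9:12 AM + 133 min = 11:25 AM.
The shuttle ends at 11:25 AM − 83 min = 10:02 AM.
That matches the stated 10:02 AM, so the schedule is consistent.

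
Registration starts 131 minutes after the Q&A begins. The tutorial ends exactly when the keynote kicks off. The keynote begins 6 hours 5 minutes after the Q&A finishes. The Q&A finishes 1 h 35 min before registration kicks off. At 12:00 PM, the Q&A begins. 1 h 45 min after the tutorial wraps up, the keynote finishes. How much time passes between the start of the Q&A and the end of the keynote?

8 hours 26 minutes

Registration starts at 12:00 PM + 131 min = 2:11 PM.
The Q&A ends at 2:11 PM − 95 min = 12:36 PM.
The keynote starts at 12:36 PM + 365 min = 6:41 PM.
So the tutorial ends at 6:41 PM.
The keynote ends at 6:41 PM + 105 min = 8:26 PM.
From 12:00 PM to 8:26 PM is 8 hours 26 minutes.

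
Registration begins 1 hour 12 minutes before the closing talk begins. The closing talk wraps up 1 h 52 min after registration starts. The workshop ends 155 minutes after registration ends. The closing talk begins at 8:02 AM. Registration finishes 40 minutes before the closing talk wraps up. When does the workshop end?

Registration starts at 8:02 AM − 72 min = 6:50 AM.
The closing talk ends at 6:50 AM + 112 min = 8:42 AM.
Registration ends at 8:42 AM − 40 min = 8:02 AM.
The workshop ends at 8:02 AM + 155 min = 10:37 AM.

10:37 AM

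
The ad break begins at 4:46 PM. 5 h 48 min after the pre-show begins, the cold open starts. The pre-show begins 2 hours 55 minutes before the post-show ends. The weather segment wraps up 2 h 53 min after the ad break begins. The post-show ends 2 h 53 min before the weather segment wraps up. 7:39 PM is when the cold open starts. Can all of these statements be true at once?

The weather segment ends at 4:46 PM + 173 min = 7:39 PM.
The post-show ends at 7:39 PM − 173 min = 4:46 PM.
The pre-show starts at 4:46 PM − 175 min = 1:51 PM.
The cold open starts at 1:51 PM + 348 min = 7:39 PM.
That matches the stated 7:39 PM, so the schedule is consistent.

Yes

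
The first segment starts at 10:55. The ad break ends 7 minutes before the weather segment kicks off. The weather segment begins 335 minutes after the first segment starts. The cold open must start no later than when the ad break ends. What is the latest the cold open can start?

The weather segment starts at 10:55 + 335 min = 16:30.
The ad break ends at 16:30 − 7 min = 16:23.
The cold open is bounded by the ad break, so the latest it can start is 16:23.

16:23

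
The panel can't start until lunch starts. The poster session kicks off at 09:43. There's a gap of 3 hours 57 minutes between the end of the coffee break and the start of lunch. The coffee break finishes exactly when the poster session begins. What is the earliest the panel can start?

13:40

The coffee break ends at 09:43.
Lunch starts at 09:43 + 237 min = 13:40.
The panel is bounded by lunch, so the earliest it can start is 13:40.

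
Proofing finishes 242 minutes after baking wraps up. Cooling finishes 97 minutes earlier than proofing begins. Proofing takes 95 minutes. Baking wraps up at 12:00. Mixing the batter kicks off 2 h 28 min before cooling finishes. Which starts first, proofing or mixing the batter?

Proofing ends at 12:00 + 242 min = 16:02.
Proofing starts at 16:02 − 95 min = 14:27.
Cooling ends at 14:27 − 97 min = 12:50.
Mixing the batter starts at 12:50 − 148 min = 10:22.
Proofing starts at 14:27 and mixing the batter starts at 10:22, so mixing the batter is first.

mixing the batter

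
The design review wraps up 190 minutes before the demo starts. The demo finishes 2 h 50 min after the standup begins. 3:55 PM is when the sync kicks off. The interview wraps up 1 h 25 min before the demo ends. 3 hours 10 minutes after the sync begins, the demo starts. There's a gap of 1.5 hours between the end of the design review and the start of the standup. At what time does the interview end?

The demo starts at 3:55 PM + 190 min = 7:05 PM.
The design review ends at 7:05 PM − 190 min = 3:55 PM.
The standup starts at 3:55 PM + 90 min = 5:25 PM.
The demo ends at 5:25 PM + 170 min = 8:15 PM.
The interview ends at 8:15 PM − 85 min = 6:50 PM.

6:50 PM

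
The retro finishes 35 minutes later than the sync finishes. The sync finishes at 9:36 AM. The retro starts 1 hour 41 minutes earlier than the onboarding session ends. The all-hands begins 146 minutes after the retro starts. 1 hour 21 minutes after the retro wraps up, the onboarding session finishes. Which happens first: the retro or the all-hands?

The retro ends at 9:36 AM + 35 min = 10:11 AM.
The onboarding session ends at 10:11 AM + 81 min = 11:32 AM.
The retro starts at 11:32 AM − 101 min = 9:51 AM.
The all-hands starts at 9:51 AM + 146 min = 12:17 PM.
The retro starts at 9:51 AM and the all-hands starts at 12:17 PM, so the retro is first.

the retro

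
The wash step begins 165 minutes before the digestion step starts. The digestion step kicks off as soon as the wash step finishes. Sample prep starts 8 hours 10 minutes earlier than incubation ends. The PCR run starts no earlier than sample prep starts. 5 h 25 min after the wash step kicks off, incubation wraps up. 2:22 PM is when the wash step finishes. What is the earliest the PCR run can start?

The digestion step starts at 2:22 PM.
The wash step starts at 2:22 PM − 165 min = 11:37 AM.
Incubation ends at 11:37 AM + 325 min = 5:02 PM.
Sample prep starts at 5:02 PM − 490 min = 8:52 AM.
The PCR run is bounded by sample prep, so the earliest it can start is 8:52 AM.

8:52 AM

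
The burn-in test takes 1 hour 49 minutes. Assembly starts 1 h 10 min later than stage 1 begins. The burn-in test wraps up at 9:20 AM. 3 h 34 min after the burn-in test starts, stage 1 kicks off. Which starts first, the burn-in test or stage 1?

the burn-in test

The burn-in test starts at 9:20 AM − 109 min = 7:31 AM.
Stage 1 starts at 7:31 AM + 214 min = 11:05 AM.
The burn-in test starts at 7:31 AM and stage 1 starts at 11:05 AM, so the burn-in test is first.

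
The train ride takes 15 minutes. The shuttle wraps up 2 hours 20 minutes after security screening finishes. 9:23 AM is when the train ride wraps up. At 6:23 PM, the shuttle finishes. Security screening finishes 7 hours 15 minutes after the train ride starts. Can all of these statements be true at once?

The train ride starts at 9:23 AM − 15 min = 9:08 AM.
Security screening ends at 9:08 AM + 435 min = 4:23 PM.
The shuttle ends at 4:23 PM + 140 min = 6:43 PM.
But the shuttle is also said to end at 6:23 PM — a 20-minute conflict.

No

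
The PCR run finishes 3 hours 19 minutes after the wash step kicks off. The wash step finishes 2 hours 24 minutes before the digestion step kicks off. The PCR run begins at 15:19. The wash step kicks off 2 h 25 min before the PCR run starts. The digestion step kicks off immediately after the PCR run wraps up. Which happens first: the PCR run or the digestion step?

The wash step starts at 15:19 − 145 min = 12:54.
The PCR run ends at 12:54 + 199 min = 16:13.
So the digestion step starts at 16:13.
The PCR run starts at 15:19 and the digestion step starts at 16:13, so the PCR run is first.

the PCR run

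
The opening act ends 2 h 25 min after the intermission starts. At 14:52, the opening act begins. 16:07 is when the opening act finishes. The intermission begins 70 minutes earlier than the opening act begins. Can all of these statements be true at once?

Yes

The intermission starts at 14:52 − 70 min = 13:42.
The opening act ends at 13:42 + 145 min = 16:07.
That matches the stated 16:07, so the schedule is consistent.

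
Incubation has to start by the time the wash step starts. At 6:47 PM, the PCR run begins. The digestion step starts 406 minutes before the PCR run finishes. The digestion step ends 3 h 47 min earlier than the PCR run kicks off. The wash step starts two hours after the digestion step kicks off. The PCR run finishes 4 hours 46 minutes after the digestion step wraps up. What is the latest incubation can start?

The digestion step ends at 6:47 PM − 227 min = 3:00 PM.
The PCR run ends at 3:00 PM + 286 min = 7:46 PM.
The digestion step starts at 7:46 PM − 406 min = 1:00 PM.
The wash step starts at 1:00 PM + 120 min = 3:00 PM.
Incubation is bounded by the wash step, so the latest it can start is 3:00 PM.

3:00 PM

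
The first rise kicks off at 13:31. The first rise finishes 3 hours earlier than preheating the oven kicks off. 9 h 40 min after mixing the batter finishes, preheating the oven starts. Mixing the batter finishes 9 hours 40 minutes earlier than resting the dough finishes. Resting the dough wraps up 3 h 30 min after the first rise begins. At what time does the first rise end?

Resting the dough ends at 13:31 + 210 min = 17:01.
Mixing the batter ends at 17:01 − 580 min = 07:21.
Preheating the oven starts at 07:21 + 580 min = 17:01.
The first rise ends at 17:01 − 180 min = 14:01.

14:01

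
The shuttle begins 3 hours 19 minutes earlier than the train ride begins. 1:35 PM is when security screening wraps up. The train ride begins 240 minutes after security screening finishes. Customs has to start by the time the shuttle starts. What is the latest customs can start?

2:16 PM

The train ride starts at 1:35 PM + 240 min = 5:35 PM.
The shuttle starts at 5:35 PM − 199 min = 2:16 PM.
Customs is bounded by the shuttle, so the latest it can start is 2:16 PM.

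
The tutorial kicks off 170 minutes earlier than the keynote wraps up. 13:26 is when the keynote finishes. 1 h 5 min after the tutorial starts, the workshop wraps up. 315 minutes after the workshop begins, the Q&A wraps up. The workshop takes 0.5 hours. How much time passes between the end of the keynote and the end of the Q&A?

180 minutes

The tutorial starts at 13:26 − 170 min = 10:36.
The workshop ends at 10:36 + 65 min = 11:41.
The workshop starts at 11:41 − 30 min = 11:11.
The Q&A ends at 11:11 + 315 min = 16:26.
From 13:26 to 16:26 is 180 minutes.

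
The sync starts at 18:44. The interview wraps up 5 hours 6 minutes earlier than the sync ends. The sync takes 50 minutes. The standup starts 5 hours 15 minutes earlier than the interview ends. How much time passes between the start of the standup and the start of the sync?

571 minutes

The sync ends at 18:44 + 50 min = 19:34.
The interview ends at 19:34 − 306 min = 14:28.
The standup starts at 14:28 − 315 min = 09:13.
From 09:13 to 18:44 is 571 minutes.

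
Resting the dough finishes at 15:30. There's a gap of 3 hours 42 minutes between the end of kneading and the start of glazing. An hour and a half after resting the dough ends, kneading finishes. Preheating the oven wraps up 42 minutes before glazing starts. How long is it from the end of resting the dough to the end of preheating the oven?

4 h 30 min

Kneading ends at 15:30 + 90 min = 17:00.
Glazing starts at 17:00 + 222 min = 20:42.
Preheating the oven ends at 20:42 − 42 min = 20:00.
From 15:30 to 20:00 is 4 h 30 min.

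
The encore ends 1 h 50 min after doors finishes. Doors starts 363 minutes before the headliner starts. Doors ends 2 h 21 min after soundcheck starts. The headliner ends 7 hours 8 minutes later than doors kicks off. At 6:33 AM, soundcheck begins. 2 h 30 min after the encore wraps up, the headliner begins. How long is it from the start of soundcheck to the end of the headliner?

Doors ends at 6:33 AM + 141 min = 8:54 AM.
The encore ends at 8:54 AM + 110 min = 10:44 AM.
The headliner starts at 10:44 AM + 150 min = 1:14 PM.
Doors starts at 1:14 PM − 363 min = 7:11 AM.
The headliner ends at 7:11 AM + 428 min = 2:19 PM.
From 6:33 AM to 2:19 PM is 466 minutes.

466 minutes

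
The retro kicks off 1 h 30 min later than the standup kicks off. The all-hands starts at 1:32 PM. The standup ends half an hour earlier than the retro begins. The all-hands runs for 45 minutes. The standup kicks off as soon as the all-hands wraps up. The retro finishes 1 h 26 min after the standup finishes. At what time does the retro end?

The all-hands ends at 1:32 PM + 45 min = 2:17 PM.
So the standup starts at 2:17 PM.
The retro starts at 2:17 PM + 90 min = 3:47 PM.
The standup ends at 3:47 PM − 30 min = 3:17 PM.
The retro ends at 3:17 PM + 86 min = 4:43 PM.

4:43 PM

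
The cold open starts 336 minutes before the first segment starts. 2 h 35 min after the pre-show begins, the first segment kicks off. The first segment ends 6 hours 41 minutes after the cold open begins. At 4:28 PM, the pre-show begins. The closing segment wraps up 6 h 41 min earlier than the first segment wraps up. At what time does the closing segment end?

The first segment starts at 4:28 PM + 155 min = 7:03 PM.
The cold open starts at 7:03 PM − 336 min = 1:27 PM.
The first segment ends at 1:27 PM + 401 min = 8:08 PM.
The closing segment ends at 8:08 PM − 401 min = 1:27 PM.

1:27 PM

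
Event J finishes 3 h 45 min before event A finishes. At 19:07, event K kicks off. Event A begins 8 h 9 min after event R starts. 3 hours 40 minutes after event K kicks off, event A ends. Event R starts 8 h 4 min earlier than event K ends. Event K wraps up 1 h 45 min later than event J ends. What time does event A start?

Event A ends at 19:07 + 220 min = 22:47.
Event J ends at 22:47 − 225 min = 19:02.
Event K ends at 19:02 + 105 min = 20:47.
Event R starts at 20:47 − 484 min = 12:43.
Event A starts at 12:43 + 489 min = 20:52.

20:52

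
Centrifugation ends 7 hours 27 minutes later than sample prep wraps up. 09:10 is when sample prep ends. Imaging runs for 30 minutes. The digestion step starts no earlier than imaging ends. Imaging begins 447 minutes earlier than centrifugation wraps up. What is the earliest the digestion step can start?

09:40

Centrifugation ends at 09:10 + 447 min = 16:37.
Imaging starts at 16:37 − 447 min = 09:10.
Imaging ends at 09:10 + 30 min = 09:40.
The digestion step is bounded by imaging, so the earliest it can start is 09:40.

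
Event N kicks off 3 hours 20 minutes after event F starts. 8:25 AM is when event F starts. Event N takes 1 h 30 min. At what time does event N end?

Event N starts at 8:25 AM + 200 min = 11:45 AM.
Event N ends at 11:45 AM + 90 min = 1:15 PM.

1:15 PM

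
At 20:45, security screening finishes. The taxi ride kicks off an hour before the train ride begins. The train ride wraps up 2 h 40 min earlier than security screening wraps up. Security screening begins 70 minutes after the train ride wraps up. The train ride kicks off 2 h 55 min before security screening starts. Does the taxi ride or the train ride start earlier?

The train ride ends at 20:45 − 160 min = 18:05.
Security screening starts at 18:05 + 70 min = 19:15.
The train ride starts at 19:15 − 175 min = 16:20.
The taxi ride starts at 16:20 − 60 min = 15:20.
The taxi ride starts at 15:20 and the train ride starts at 16:20, so the taxi ride is first.

the taxi ride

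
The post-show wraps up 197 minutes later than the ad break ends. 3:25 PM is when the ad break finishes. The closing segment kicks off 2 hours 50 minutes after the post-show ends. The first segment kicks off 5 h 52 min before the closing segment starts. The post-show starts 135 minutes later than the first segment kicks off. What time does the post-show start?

The post-show ends at 3:25 PM + 197 min = 6:42 PM.
The closing segment starts at 6:42 PM + 170 min = 9:32 PM.
The first segment starts at 9:32 PM − 352 min = 3:40 PM.
The post-show starts at 3:40 PM + 135 min = 5:55 PM.

5:55 PM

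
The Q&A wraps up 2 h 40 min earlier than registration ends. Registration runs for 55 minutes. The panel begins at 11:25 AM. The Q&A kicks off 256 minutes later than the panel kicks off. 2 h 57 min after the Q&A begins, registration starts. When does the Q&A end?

The Q&A starts at 11:25 AM + 256 min = 3:41 PM.
Registration starts at 3:41 PM + 177 min = 6:38 PM.
Registration ends at 6:38 PM + 55 min = 7:33 PM.
The Q&A ends at 7:33 PM − 160 min = 4:53 PM.

4:53 PM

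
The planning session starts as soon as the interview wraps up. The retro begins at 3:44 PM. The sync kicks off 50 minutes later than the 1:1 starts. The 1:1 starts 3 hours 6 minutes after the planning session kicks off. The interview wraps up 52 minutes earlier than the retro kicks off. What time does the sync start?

The interview ends at 3:44 PM − 52 min = 2:52 PM.
So the planning session starts at 2:52 PM.
The 1:1 starts at 2:52 PM + 186 min = 5:58 PM.
The sync starts at 5:58 PM + 50 min = 6:48 PM.

6:48 PM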